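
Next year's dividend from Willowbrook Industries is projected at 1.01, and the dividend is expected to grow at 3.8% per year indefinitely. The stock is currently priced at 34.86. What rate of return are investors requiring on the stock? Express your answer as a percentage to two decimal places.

6.70%

P = D₁/(r − g) ⇒ r = D₁/P + g = 1.0100/34.86 + 0.038 = 0.028973 + 0.038 = 0.066973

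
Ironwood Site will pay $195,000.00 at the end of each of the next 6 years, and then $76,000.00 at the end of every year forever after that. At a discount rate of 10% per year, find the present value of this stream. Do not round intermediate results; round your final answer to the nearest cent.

PV of 6-year annuity: $195,000.00 × [1 − (1+0.1)^−6] / 0.1 = 849275.83640
Perpetuity value at year 6: $76,000.00 / 0.1 = 760000.00000
PV of perpetuity: 760000.00000 / (1+0.1)^6 = 429000.18684
Total PV = 849275.83640 + 429000.18684 = 1278276.02324

$1278276.02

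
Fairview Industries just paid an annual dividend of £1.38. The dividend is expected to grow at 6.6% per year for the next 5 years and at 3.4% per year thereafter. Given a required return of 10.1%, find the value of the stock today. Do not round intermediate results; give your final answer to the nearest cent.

D_1 = 1.47108
D_2 = 1.56817
D_3 = 1.67167
D_4 = 1.78200
D_5 = 1.89961
Terminal value at year 5: TV = D_5×(1+g_2)/(r−g_2) = 1.96420/0.067 = 29.31641
P_0 = D_1/(1+r)^1 + D_2/(1+r)^2 + D_3/(1+r)^3 + D_4/(1+r)^4 + D_5/(1+r)^5 + TV/(1+r)^5
    = 1.33613 + 1.29366 + 1.25253 + 1.21271 + 1.17416 + 18.12067 = 24.38987

£24.39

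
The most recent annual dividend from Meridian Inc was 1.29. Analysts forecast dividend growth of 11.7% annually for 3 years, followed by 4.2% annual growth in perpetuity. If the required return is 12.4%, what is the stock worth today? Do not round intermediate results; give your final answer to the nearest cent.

D_1 = 1.44093
D_2 = 1.60952
D_3 = 1.79783
Terminal value at year 3: TV = D_3×(1+g_2)/(r−g_2) = 1.87334/0.082 = 22.84563
P_0 = D_1/(1+r)^1 + D_2/(1+r)^2 + D_3/(1+r)^3 + TV/(1+r)^3
    = 1.28197 + 1.27398 + 1.26605 + 16.08808 = 19.91007

19.91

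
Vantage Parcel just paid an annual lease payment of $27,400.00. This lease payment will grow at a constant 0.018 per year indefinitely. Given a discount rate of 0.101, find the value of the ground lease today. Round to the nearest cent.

$336062.65

D₁ = D₀ × (1 + g) = $27,400.00 × 1.018 = $27,893.2000
Growing perpetuity: P = D₁ / (r − g) = $27,893.2000 / (0.101 − 0.018) = $336,062.65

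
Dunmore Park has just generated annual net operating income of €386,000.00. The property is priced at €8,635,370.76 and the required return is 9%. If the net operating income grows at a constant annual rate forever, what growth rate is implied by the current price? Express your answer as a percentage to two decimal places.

P = D₀(1+g)/(r−g) ⇒ P(r−g) = D₀(1+g) ⇒ g(P+D₀) = P·r − D₀
g = (P·r − D₀)/(P + D₀) = (€8,635,370.76×0.09 − €386,000.00) / (€8,635,370.76 + €386,000.00) = 0.043362

4.34%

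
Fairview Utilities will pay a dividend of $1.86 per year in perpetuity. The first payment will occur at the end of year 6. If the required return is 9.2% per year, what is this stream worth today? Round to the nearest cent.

$13.02

Value at end of year 5: C / r = $1.86 / 0.092 = $20.2174
Discount to today: PV = $20.2174 / (1 + 0.092)^5 = $20.2174 / 1.552792 = $13.02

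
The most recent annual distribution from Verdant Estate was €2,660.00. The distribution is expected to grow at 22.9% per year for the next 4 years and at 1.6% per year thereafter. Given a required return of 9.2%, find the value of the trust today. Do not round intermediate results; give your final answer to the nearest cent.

D_1 = 3269.14000
D_2 = 4017.77306
D_3 = 4937.84309
D_4 = 6068.60916
Terminal value at year 4: TV = D_4×(1+g_2)/(r−g_2) = 6165.70691/0.076 = 81127.72243
P_0 = D_1/(1+r)^1 + D_2/(1+r)^2 + D_3/(1+r)^3 + D_4/(1+r)^4 + TV/(1+r)^4
    = 2993.71795 + 3369.30344 + 3792.00909 + 4267.74650 + 57053.03214 = 71475.80912

€71475.81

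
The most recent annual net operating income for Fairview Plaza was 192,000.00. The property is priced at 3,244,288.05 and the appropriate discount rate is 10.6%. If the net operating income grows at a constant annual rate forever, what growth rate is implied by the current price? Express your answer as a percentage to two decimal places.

4.42%

P = D₀(1+g)/(r−g) ⇒ P(r−g) = D₀(1+g) ⇒ g(P+D₀) = P·r − D₀
g = (P·r − D₀)/(P + D₀) = (3,244,288.05×0.106 − 192,000.00) / (3,244,288.05 + 192,000.00) = 0.044203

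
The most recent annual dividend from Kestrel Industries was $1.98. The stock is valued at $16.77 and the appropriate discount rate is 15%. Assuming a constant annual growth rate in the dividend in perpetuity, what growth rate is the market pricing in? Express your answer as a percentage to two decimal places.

2.86%

P = D₀(1+g)/(r−g) ⇒ P(r−g) = D₀(1+g) ⇒ g(P+D₀) = P·r − D₀
g = (P·r − D₀)/(P + D₀) = ($16.77×0.15 − $1.98) / ($16.77 + $1.98) = 0.028560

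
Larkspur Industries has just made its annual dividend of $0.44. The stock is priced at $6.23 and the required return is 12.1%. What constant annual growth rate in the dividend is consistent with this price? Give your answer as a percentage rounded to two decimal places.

P = D₀(1+g)/(r−g) ⇒ P(r−g) = D₀(1+g) ⇒ g(P+D₀) = P·r − D₀
g = (P·r − D₀)/(P + D₀) = ($6.23×0.121 − $0.44) / ($6.23 + $0.44) = 0.047051

4.71%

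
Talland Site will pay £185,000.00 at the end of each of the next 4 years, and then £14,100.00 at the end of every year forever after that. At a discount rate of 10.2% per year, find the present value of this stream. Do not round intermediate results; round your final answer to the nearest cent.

PV of 4-year annuity: £185,000.00 × [1 − (1+0.102)^−4] / 0.102 = 583895.21912
Perpetuity value at year 4: £14,100.00 / 0.102 = 138235.29412
PV of perpetuity: 138235.29412 / (1+0.102)^4 = 93733.00985
Total PV = 583895.21912 + 93733.00985 = 677628.22897

£677628.23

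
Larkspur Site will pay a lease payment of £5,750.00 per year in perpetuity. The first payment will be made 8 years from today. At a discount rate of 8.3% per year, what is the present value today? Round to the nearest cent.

£39645.19

Value at end of year 7: C / r = £5,750.00 / 0.083 = £69,277.1084
Discount to today: PV = £69,277.1084 / (1 + 0.083)^7 = £69,277.1084 / 1.747428 = £39,645.19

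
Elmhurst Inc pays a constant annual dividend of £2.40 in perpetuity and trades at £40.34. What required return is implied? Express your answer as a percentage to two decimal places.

5.95%

P = C/r ⇒ r = C/P = £2.40/£40.34 = 0.059494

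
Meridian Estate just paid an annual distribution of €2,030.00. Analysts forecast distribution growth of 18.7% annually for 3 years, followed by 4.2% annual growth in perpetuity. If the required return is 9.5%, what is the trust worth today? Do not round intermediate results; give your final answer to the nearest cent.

D_1 = 2409.61000
D_2 = 2860.20707
D_3 = 3395.06579
Terminal value at year 3: TV = D_3×(1+g_2)/(r−g_2) = 3537.65856/0.053 = 66748.27463
P_0 = D_1/(1+r)^1 + D_2/(1+r)^2 + D_3/(1+r)^3 + TV/(1+r)^3
    = 2200.55708 + 2385.44406 + 2585.86494 + 50839.08044 = 58010.94652

€58010.95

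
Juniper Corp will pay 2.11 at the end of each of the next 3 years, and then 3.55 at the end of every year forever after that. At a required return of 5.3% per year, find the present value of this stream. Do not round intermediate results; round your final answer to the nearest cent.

63.08

PV of 3-year annuity: 2.11 × [1 − (1+0.053)^−3] / 0.053 = 5.71390
Perpetuity value at year 3: 3.55 / 0.053 = 66.98113
PV of perpetuity: 66.98113 / (1+0.053)^3 = 57.36769
Total PV = 5.71390 + 57.36769 = 63.08160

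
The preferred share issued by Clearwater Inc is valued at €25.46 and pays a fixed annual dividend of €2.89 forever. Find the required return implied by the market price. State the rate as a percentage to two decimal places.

11.35%

P = C/r ⇒ r = C/P = €2.89/€25.46 = 0.113511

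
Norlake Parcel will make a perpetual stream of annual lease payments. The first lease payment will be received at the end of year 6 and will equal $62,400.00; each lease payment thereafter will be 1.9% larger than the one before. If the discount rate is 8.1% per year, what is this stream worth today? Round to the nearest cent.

Value at end of year 5: C₁ / (r − g) = $62,400.00 / (0.081 − 0.019) = $1,006,451.6129
Discount to today: PV = $1,006,451.6129 / (1 + 0.081)^5 = $1,006,451.6129 / 1.476143 = $681,811.67

$681811.67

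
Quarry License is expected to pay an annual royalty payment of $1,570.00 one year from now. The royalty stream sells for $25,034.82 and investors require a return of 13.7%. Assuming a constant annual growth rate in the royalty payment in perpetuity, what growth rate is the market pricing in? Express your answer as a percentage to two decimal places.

7.43%

P = D₁/(r−g) ⇒ g = r − D₁/P = 0.137 − $1,570.00/$25,034.82 = 0.074287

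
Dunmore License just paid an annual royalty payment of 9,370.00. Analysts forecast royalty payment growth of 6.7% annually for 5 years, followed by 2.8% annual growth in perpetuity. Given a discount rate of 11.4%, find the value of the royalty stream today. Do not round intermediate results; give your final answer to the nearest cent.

131531.43

D_1 = 9997.79000
D_2 = 10667.64193
D_3 = 11382.37394
D_4 = 12144.99299
D_5 = 12958.70752
Terminal value at year 5: TV = D_5×(1+g_2)/(r−g_2) = 13321.55133/0.086 = 154901.75970
P_0 = D_1/(1+r)^1 + D_2/(1+r)^2 + D_3/(1+r)^3 + D_4/(1+r)^4 + D_5/(1+r)^5 + TV/(1+r)^5
    = 8974.67684 + 8596.03249 + 8233.36325 + 7885.99514 + 7553.28260 + 90288.07574 = 131531.42606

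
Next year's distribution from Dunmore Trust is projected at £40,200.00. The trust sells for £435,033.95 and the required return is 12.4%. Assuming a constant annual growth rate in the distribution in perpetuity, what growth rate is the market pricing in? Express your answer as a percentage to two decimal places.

P = D₁/(r−g) ⇒ g = r − D₁/P = 0.124 − £40,200.00/£435,033.95 = 0.031593

3.16%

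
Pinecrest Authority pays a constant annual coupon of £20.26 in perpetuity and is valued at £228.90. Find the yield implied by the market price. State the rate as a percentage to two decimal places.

P = C/r ⇒ r = C/P = £20.26/£228.90 = 0.088510

8.85%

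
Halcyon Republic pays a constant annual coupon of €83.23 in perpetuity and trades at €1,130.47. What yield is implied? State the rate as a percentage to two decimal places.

7.36%

P = C/r ⇒ r = C/P = €83.23/€1,130.47 = 0.073624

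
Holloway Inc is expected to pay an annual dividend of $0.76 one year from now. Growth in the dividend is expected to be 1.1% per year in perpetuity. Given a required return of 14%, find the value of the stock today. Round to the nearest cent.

$5.89

Growing perpetuity: P = D₁ / (r − g) = $0.7600 / (0.14 − 0.011) = $5.89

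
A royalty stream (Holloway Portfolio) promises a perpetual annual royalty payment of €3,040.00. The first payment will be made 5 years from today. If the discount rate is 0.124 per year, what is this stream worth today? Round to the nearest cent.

€15359.84

Value at end of year 4: C / r = €3,040.00 / 0.124 = €24,516.1290
Discount to today: PV = €24,516.1290 / (1 + 0.124)^4 = €24,516.1290 / 1.596119 = €15,359.84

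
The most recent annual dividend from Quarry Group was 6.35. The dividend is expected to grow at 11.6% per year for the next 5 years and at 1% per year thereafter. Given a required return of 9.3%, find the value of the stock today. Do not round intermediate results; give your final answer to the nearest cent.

D_1 = 7.08660
D_2 = 7.90865
D_3 = 8.82605
D_4 = 9.84987
D_5 = 10.99246
Terminal value at year 5: TV = D_5×(1+g_2)/(r−g_2) = 11.10238/0.083 = 133.76361
P_0 = D_1/(1+r)^1 + D_2/(1+r)^2 + D_3/(1+r)^3 + D_4/(1+r)^4 + D_5/(1+r)^5 + TV/(1+r)^5
    = 6.48362 + 6.62006 + 6.75936 + 6.90160 + 7.04683 + 85.75060 = 119.56208

119.56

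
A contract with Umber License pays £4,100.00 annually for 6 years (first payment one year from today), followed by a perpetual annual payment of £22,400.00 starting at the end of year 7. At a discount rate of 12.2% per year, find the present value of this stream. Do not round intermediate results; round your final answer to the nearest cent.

PV of 6-year annuity: £4,100.00 × [1 − (1+0.122)^−6] / 0.122 = 16761.71760
Perpetuity value at year 6: £22,400.00 / 0.122 = 183606.55738
PV of perpetuity: 183606.55738 / (1+0.122)^6 = 92030.34416
Total PV = 16761.71760 + 92030.34416 = 108792.06176

£108792.06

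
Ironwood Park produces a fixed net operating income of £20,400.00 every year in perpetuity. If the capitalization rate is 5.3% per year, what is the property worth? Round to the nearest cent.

£384905.66

Level perpetuity: PV = C / r = £20,400.00 / 0.053 = £384,905.66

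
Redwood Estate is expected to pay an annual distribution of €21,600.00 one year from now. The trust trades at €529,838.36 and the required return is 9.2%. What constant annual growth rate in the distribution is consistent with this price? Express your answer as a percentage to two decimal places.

P = D₁/(r−g) ⇒ g = r − D₁/P = 0.092 − €21,600.00/€529,838.36 = 0.051233

5.12%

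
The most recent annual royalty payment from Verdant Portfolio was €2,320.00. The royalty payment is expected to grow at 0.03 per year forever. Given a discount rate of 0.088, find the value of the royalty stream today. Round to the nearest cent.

D₁ = D₀ × (1 + g) = €2,320.00 × 1.03 = €2,389.6000
Growing perpetuity: P = D₁ / (r − g) = €2,389.6000 / (0.088 − 0.03) = €41,200.00

€41200.00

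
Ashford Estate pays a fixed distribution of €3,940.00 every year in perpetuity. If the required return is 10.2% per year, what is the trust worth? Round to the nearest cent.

€38627.45

Level perpetuity: PV = C / r = €3,940.00 / 0.102 = €38,627.45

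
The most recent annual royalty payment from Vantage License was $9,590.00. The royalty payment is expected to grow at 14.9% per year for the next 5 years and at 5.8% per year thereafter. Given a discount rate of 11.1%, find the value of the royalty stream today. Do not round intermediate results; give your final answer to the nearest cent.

$279595.19

D_1 = 11018.91000
D_2 = 12660.72759
D_3 = 14547.17600
D_4 = 16714.70523
D_5 = 19205.19630
Terminal value at year 5: TV = D_5×(1+g_2)/(r−g_2) = 20319.09769/0.053 = 383379.20168
P_0 = D_1/(1+r)^1 + D_2/(1+r)^2 + D_3/(1+r)^3 + D_4/(1+r)^4 + D_5/(1+r)^5 + TV/(1+r)^5
    = 9918.01080 + 10257.24069 + 10608.07341 + 10970.90580 + 11346.14830 + 226494.80956 = 279595.18857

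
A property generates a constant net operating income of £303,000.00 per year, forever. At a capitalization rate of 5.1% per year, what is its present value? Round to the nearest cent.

£5941176.47

Level perpetuity: PV = C / r = £303,000.00 / 0.051 = £5,941,176.47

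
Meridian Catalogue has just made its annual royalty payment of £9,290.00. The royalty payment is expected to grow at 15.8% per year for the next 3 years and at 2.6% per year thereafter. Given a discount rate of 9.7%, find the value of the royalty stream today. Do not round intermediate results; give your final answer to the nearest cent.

D_1 = 10757.82000
D_2 = 12457.55556
D_3 = 14425.84934
Terminal value at year 3: TV = D_3×(1+g_2)/(r−g_2) = 14800.92142/0.071 = 208463.68199
P_0 = D_1/(1+r)^1 + D_2/(1+r)^2 + D_3/(1+r)^3 + TV/(1+r)^3
    = 9806.58159 + 10351.88831 + 10927.51747 + 157910.32286 = 188996.31023

£188996.31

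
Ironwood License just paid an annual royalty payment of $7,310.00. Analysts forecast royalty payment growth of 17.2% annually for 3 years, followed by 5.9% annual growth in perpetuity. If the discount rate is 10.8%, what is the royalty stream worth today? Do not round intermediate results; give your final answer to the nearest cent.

$211536.22

D_1 = 8567.32000
D_2 = 10040.89904
D_3 = 11767.93367
Terminal value at year 3: TV = D_3×(1+g_2)/(r−g_2) = 12462.24176/0.049 = 254331.46452
P_0 = D_1/(1+r)^1 + D_2/(1+r)^2 + D_3/(1+r)^3 + TV/(1+r)^3
    = 7732.23827 + 8178.86575 + 8651.29121 + 186973.82424 = 211536.21946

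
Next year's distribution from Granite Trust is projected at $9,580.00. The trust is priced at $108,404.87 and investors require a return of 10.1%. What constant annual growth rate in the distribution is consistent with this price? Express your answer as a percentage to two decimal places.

1.26%

P = D₁/(r−g) ⇒ g = r − D₁/P = 0.101 − $9,580.00/$108,404.87 = 0.012628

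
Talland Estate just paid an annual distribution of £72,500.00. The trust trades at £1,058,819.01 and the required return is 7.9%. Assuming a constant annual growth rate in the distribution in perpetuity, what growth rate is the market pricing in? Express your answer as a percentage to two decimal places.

0.99%

P = D₀(1+g)/(r−g) ⇒ P(r−g) = D₀(1+g) ⇒ g(P+D₀) = P·r − D₀
g = (P·r − D₀)/(P + D₀) = (£1,058,819.01×0.079 − £72,500.00) / (£1,058,819.01 + £72,500.00) = 0.009853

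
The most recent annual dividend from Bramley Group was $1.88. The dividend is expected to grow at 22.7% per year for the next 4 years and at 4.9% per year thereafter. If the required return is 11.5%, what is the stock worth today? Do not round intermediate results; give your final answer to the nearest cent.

D_1 = 2.30676
D_2 = 2.83039
D_3 = 3.47289
D_4 = 4.26124
Terminal value at year 4: TV = D_4×(1+g_2)/(r−g_2) = 4.47004/0.066 = 67.72791
P_0 = D_1/(1+r)^1 + D_2/(1+r)^2 + D_3/(1+r)^3 + D_4/(1+r)^4 + TV/(1+r)^4
    = 2.06884 + 2.27666 + 2.50534 + 2.75700 + 43.81958 = 53.42742

$53.43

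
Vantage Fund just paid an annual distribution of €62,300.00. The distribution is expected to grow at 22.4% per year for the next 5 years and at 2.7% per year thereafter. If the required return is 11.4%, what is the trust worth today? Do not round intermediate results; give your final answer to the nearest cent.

D_1 = 76255.20000
D_2 = 93336.36480
D_3 = 114243.71052
D_4 = 139834.30167
D_5 = 171157.18524
Terminal value at year 5: TV = D_5×(1+g_2)/(r−g_2) = 175778.42925/0.087 = 2020441.71548
P_0 = D_1/(1+r)^1 + D_2/(1+r)^2 + D_3/(1+r)^3 + D_4/(1+r)^4 + D_5/(1+r)^5 + TV/(1+r)^5
    = 68451.70557 + 75210.85064 + 82637.41578 + 90797.30424 + 99762.92674 + 1177661.21562 = 1594521.41858

€1594521.42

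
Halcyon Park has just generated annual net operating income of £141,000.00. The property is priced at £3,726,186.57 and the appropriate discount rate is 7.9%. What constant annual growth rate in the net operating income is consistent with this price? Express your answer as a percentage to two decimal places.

P = D₀(1+g)/(r−g) ⇒ P(r−g) = D₀(1+g) ⇒ g(P+D₀) = P·r − D₀
g = (P·r − D₀)/(P + D₀) = (£3,726,186.57×0.079 − £141,000.00) / (£3,726,186.57 + £141,000.00) = 0.039659

3.97%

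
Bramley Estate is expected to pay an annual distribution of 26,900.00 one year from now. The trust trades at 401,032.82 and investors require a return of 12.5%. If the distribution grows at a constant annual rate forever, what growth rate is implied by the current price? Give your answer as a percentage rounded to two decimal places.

P = D₁/(r−g) ⇒ g = r − D₁/P = 0.125 − 26,900.00/401,032.82 = 0.057923

5.79%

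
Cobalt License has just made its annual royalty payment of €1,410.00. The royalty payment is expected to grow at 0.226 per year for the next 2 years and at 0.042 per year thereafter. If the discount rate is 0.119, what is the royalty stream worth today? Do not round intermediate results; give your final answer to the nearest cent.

€26141.66

D_1 = 1728.66000
D_2 = 2119.33716
Terminal value at year 2: TV = D_2×(1+g_2)/(r−g_2) = 2208.34932/0.077 = 28679.86131
P_0 = D_1/(1+r)^1 + D_2/(1+r)^2 + TV/(1+r)^2
    = 1544.82574 + 1692.54366 + 22904.29211 = 26141.66150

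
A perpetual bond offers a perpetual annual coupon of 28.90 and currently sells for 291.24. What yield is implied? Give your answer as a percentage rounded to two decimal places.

P = C/r ⇒ r = C/P = 28.90/291.24 = 0.099231

9.92%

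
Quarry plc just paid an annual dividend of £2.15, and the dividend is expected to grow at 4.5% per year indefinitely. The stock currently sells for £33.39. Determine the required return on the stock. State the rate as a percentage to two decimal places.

D₁ = £2.15 × 1.045 = £2.2468
P = D₁/(r − g) ⇒ r = D₁/P + g = £2.2468/£33.39 + 0.045 = 0.067288 + 0.045 = 0.112288

11.23%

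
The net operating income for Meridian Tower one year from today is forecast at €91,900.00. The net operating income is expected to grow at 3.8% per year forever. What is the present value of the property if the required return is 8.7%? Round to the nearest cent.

€1875510.20

Growing perpetuity: P = D₁ / (r − g) = €91,900.0000 / (0.087 − 0.038) = €1,875,510.20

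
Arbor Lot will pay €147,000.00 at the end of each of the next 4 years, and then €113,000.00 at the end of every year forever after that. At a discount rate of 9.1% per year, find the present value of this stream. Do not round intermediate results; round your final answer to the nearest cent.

€1351667.38

PV of 4-year annuity: €147,000.00 × [1 − (1+0.091)^−4] / 0.091 = 475195.37056
Perpetuity value at year 4: €113,000.00 / 0.091 = 1241758.24176
PV of perpetuity: 1241758.24176 / (1+0.091)^4 = 876472.00452
Total PV = 475195.37056 + 876472.00452 = 1351667.37509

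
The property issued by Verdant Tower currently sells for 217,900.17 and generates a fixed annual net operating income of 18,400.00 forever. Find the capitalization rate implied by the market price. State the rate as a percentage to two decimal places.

8.44%

P = C/r ⇒ r = C/P = 18,400.00/217,900.17 = 0.084442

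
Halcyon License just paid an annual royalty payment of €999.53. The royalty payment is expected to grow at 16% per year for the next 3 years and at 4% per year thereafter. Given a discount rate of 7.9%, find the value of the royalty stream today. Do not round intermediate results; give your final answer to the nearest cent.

D_1 = 1159.45480
D_2 = 1344.96757
D_3 = 1560.16238
Terminal value at year 3: TV = D_3×(1+g_2)/(r−g_2) = 1622.56887/0.039 = 41604.33010
P_0 = D_1/(1+r)^1 + D_2/(1+r)^2 + D_3/(1+r)^3 + TV/(1+r)^3
    = 1074.56423 + 1155.23123 + 1241.95388 + 33118.77003 = 36590.51937

€36590.52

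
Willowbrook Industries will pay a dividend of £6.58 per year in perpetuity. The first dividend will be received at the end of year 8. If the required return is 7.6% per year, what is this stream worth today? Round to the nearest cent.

Value at end of year 7: C / r = £6.58 / 0.076 = £86.5789
Discount to today: PV = £86.5789 / (1 + 0.076)^7 = £86.5789 / 1.669882 = £51.85

£51.85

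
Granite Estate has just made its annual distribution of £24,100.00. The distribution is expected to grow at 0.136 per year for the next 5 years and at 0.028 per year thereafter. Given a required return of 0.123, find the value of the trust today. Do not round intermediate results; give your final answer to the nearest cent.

D_1 = 27377.60000
D_2 = 31100.95360
D_3 = 35330.68329
D_4 = 40135.65622
D_5 = 45594.10546
Terminal value at year 5: TV = D_5×(1+g_2)/(r−g_2) = 46870.74042/0.095 = 493376.21490
P_0 = D_1/(1+r)^1 + D_2/(1+r)^2 + D_3/(1+r)^3 + D_4/(1+r)^4 + D_5/(1+r)^5 + TV/(1+r)^5
    = 24378.98486 + 24661.19929 + 24946.68067 + 25235.46682 + 25527.59600 + 276235.45991 = 400985.38756

£400985.39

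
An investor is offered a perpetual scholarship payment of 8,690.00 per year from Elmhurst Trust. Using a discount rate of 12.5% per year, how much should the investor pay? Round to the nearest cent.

69520.00

Level perpetuity: PV = C / r = 8,690.00 / 0.125 = 69,520.00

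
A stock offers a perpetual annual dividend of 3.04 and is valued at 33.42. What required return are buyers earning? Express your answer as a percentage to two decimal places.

P = C/r ⇒ r = C/P = 3.04/33.42 = 0.090963

9.10%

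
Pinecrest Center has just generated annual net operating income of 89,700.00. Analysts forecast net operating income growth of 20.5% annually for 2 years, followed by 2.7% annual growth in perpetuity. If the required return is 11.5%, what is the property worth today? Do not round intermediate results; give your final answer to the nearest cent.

1424362.32

D_1 = 108088.50000
D_2 = 130246.64250
Terminal value at year 2: TV = D_2×(1+g_2)/(r−g_2) = 133763.30185/0.088 = 1520037.52099
P_0 = D_1/(1+r)^1 + D_2/(1+r)^2 + TV/(1+r)^2
    = 96940.35874 + 104765.14106 + 1222656.81674 = 1424362.31655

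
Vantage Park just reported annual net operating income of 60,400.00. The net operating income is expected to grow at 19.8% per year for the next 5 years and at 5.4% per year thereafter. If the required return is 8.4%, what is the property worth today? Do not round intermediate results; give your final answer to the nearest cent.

D_1 = 72359.20000
D_2 = 86686.32160
D_3 = 103850.21328
D_4 = 124412.55551
D_5 = 149046.24150
Terminal value at year 5: TV = D_5×(1+g_2)/(r−g_2) = 157094.73854/0.03 = 5236491.28455
P_0 = D_1/(1+r)^1 + D_2/(1+r)^2 + D_3/(1+r)^3 + D_4/(1+r)^4 + D_5/(1+r)^5 + TV/(1+r)^5
    = 66752.02952 + 73772.07691 + 81530.39496 + 90104.62468 + 99580.57230 + 3498597.44009 = 3910337.13845

3910337.14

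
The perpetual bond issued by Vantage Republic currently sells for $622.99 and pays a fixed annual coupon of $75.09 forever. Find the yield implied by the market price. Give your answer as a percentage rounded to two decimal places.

P = C/r ⇒ r = C/P = $75.09/$622.99 = 0.120532

12.05%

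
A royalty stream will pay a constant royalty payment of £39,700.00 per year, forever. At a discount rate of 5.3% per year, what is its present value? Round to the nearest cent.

Level perpetuity: PV = C / r = £39,700.00 / 0.053 = £749,056.60

£749056.60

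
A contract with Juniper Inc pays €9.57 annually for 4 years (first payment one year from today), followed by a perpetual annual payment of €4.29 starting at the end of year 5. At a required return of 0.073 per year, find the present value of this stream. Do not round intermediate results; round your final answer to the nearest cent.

PV of 4-year annuity: €9.57 × [1 − (1+0.073)^−4] / 0.073 = 32.19728
Perpetuity value at year 4: €4.29 / 0.073 = 58.76712
PV of perpetuity: 58.76712 / (1+0.073)^4 = 44.33386
Total PV = 32.19728 + 44.33386 = 76.53114

€76.53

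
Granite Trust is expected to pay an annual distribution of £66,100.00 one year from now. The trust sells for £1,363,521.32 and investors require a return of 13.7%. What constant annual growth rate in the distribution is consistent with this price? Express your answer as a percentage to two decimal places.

P = D₁/(r−g) ⇒ g = r − D₁/P = 0.137 − £66,100.00/£1,363,521.32 = 0.088523

8.85%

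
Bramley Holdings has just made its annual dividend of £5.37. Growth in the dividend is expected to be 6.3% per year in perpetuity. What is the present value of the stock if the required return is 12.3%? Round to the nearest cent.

£95.14

D₁ = D₀ × (1 + g) = £5.37 × 1.063 = £5.7083
Growing perpetuity: P = D₁ / (r − g) = £5.7083 / (0.123 − 0.063) = £95.14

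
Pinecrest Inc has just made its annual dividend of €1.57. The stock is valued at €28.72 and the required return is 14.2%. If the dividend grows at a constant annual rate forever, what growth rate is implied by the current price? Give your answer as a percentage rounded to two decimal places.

8.28%

P = D₀(1+g)/(r−g) ⇒ P(r−g) = D₀(1+g) ⇒ g(P+D₀) = P·r − D₀
g = (P·r − D₀)/(P + D₀) = (€28.72×0.142 − €1.57) / (€28.72 + €1.57) = 0.082808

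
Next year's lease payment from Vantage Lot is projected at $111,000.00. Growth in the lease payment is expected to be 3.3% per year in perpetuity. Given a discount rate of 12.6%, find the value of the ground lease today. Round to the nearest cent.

Growing perpetuity: P = D₁ / (r − g) = $111,000.0000 / (0.126 − 0.033) = $1,193,548.39

$1193548.39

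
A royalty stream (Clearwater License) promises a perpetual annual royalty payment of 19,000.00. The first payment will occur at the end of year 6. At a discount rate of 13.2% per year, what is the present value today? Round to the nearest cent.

77436.82

Value at end of year 5: C / r = 19,000.00 / 0.132 = 143,939.3939
Discount to today: PV = 143,939.3939 / (1 + 0.132)^5 = 143,939.3939 / 1.858798 = 77,436.82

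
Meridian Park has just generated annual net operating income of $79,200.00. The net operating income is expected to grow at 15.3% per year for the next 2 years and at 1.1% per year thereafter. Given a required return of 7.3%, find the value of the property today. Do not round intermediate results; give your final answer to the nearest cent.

$1667782.28

D_1 = 91317.60000
D_2 = 105289.19280
Terminal value at year 2: TV = D_2×(1+g_2)/(r−g_2) = 106447.37392/0.062 = 1716893.12775
P_0 = D_1/(1+r)^1 + D_2/(1+r)^2 + TV/(1+r)^2
    = 85104.93942 + 91450.13528 + 1491227.20591 = 1667782.28061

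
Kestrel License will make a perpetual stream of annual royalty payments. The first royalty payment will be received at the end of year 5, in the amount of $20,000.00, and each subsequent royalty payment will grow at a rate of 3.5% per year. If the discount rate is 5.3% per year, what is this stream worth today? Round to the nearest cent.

Value at end of year 4: C₁ / (r − g) = $20,000.00 / (0.053 − 0.035) = $1,111,111.1111
Discount to today: PV = $1,111,111.1111 / (1 + 0.053)^4 = $1,111,111.1111 / 1.229457 = $903,741.04

$903741.04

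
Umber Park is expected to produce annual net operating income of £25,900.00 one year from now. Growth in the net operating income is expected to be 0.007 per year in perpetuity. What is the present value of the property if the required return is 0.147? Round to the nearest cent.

£185000.00

Growing perpetuity: P = D₁ / (r − g) = £25,900.0000 / (0.147 − 0.007) = £185,000.00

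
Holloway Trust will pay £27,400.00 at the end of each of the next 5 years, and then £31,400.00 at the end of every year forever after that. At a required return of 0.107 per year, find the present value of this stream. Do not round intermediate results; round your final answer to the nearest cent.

£278562.11

PV of 5-year annuity: £27,400.00 × [1 − (1+0.107)^−5] / 0.107 = 102036.47922
Perpetuity value at year 5: £31,400.00 / 0.107 = 293457.94393
PV of perpetuity: 293457.94393 / (1+0.107)^5 = 176525.62832
Total PV = 102036.47922 + 176525.62832 = 278562.10754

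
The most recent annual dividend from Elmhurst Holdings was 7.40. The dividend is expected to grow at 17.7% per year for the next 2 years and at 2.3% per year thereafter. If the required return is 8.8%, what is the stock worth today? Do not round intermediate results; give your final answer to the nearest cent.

D_1 = 8.70980
D_2 = 10.25143
Terminal value at year 2: TV = D_2×(1+g_2)/(r−g_2) = 10.48722/0.065 = 161.34181
P_0 = D_1/(1+r)^1 + D_2/(1+r)^2 + TV/(1+r)^2
    = 8.00533 + 8.66018 + 136.29789 = 152.96340

152.96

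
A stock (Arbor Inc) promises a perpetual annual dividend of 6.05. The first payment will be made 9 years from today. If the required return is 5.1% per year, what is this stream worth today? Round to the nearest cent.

Value at end of year 8: C / r = 6.05 / 0.051 = 118.6275
Discount to today: PV = 118.6275 / (1 + 0.051)^8 = 118.6275 / 1.488750 = 79.68

79.68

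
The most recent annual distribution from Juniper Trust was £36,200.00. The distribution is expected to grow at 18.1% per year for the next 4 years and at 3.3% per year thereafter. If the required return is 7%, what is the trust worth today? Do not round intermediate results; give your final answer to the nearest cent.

£1686387.51

D_1 = 42752.20000
D_2 = 50490.34820
D_3 = 59629.10122
D_4 = 70421.96855
Terminal value at year 4: TV = D_4×(1+g_2)/(r−g_2) = 72745.89351/0.037 = 1966105.22994
P_0 = D_1/(1+r)^1 + D_2/(1+r)^2 + D_3/(1+r)^3 + D_4/(1+r)^4 + TV/(1+r)^4
    = 39955.32710 + 44100.22552 + 48675.10873 + 53724.58263 + 1499932.26630 = 1686387.51028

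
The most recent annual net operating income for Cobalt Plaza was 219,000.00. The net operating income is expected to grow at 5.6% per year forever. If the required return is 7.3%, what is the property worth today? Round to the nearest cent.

D₁ = D₀ × (1 + g) = 219,000.00 × 1.056 = 231,264.0000
Growing perpetuity: P = D₁ / (r − g) = 231,264.0000 / (0.073 − 0.056) = 13,603,764.71

13603764.71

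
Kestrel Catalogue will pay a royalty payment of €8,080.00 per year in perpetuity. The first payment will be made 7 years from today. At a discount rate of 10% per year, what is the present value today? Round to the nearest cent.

€45609.49

Value at end of year 6: C / r = €8,080.00 / 0.1 = €80,800.0000
Discount to today: PV = €80,800.0000 / (1 + 0.1)^6 = €80,800.0000 / 1.771561 = €45,609.49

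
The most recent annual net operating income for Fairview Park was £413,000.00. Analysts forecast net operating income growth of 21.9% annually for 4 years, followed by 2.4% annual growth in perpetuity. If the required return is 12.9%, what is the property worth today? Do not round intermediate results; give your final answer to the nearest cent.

£7482473.82

D_1 = 503447.00000
D_2 = 613701.89300
D_3 = 748102.60757
D_4 = 911937.07862
Terminal value at year 4: TV = D_4×(1+g_2)/(r−g_2) = 933823.56851/0.105 = 8893557.79534
P_0 = D_1/(1+r)^1 + D_2/(1+r)^2 + D_3/(1+r)^3 + D_4/(1+r)^4 + TV/(1+r)^4
    = 445922.94066 + 481470.38499 + 519851.54943 + 561292.32839 + 5473936.61215 = 7482473.81563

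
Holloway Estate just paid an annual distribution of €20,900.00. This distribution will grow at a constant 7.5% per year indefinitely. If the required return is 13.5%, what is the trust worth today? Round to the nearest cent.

€374458.33

D₁ = D₀ × (1 + g) = €20,900.00 × 1.075 = €22,467.5000
Growing perpetuity: P = D₁ / (r − g) = €22,467.5000 / (0.135 − 0.075) = €374,458.33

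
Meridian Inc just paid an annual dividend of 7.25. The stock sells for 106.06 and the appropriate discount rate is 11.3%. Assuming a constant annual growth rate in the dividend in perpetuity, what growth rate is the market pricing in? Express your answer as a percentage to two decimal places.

P = D₀(1+g)/(r−g) ⇒ P(r−g) = D₀(1+g) ⇒ g(P+D₀) = P·r − D₀
g = (P·r − D₀)/(P + D₀) = (106.06×0.113 − 7.25) / (106.06 + 7.25) = 0.041786

4.18%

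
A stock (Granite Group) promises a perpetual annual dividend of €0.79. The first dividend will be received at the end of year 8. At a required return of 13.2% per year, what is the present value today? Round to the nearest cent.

€2.51

Value at end of year 7: C / r = €0.79 / 0.132 = €5.9848
Discount to today: PV = €5.9848 / (1 + 0.132)^7 = €5.9848 / 2.381908 = €2.51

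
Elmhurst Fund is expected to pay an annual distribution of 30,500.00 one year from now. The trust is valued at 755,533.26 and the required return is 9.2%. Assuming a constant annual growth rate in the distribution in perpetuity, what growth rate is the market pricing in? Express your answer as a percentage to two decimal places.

P = D₁/(r−g) ⇒ g = r − D₁/P = 0.092 − 30,500.00/755,533.26 = 0.051631

5.16%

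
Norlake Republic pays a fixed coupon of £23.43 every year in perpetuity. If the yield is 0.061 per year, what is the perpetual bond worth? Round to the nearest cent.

£384.10

Level perpetuity: PV = C / r = £23.43 / 0.061 = £384.10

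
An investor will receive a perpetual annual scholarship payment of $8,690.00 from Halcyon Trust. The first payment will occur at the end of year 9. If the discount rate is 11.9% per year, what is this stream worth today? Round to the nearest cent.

Value at end of year 8: C / r = $8,690.00 / 0.119 = $73,025.2101
Discount to today: PV = $73,025.2101 / (1 + 0.119)^8 = $73,025.2101 / 2.458333 = $29,705.18

$29705.18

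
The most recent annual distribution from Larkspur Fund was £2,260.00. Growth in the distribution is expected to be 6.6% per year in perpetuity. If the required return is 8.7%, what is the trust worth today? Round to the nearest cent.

D₁ = D₀ × (1 + g) = £2,260.00 × 1.066 = £2,409.1600
Growing perpetuity: P = D₁ / (r − g) = £2,409.1600 / (0.087 − 0.066) = £114,721.90

£114721.90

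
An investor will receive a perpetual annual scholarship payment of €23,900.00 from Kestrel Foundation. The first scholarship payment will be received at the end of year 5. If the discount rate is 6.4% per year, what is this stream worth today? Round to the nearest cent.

Value at end of year 4: C / r = €23,900.00 / 0.064 = €373,437.5000
Discount to today: PV = €373,437.5000 / (1 + 0.064)^4 = €373,437.5000 / 1.281641 = €291,374.42

€291374.42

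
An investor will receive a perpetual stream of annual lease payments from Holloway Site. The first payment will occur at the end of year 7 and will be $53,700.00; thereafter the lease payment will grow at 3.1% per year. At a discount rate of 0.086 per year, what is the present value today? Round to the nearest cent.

$595158.51

Value at end of year 6: C₁ / (r − g) = $53,700.00 / (0.086 − 0.031) = $976,363.6364
Discount to today: PV = $976,363.6364 / (1 + 0.086)^6 = $976,363.6364 / 1.640510 = $595,158.51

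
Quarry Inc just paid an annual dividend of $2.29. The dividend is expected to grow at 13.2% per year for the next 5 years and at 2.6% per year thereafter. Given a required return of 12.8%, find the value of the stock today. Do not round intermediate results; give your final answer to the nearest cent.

D_1 = 2.59228
D_2 = 2.93446
D_3 = 3.32181
D_4 = 3.76029
D_5 = 4.25665
Terminal value at year 5: TV = D_5×(1+g_2)/(r−g_2) = 4.36732/0.102 = 42.81686
P_0 = D_1/(1+r)^1 + D_2/(1+r)^2 + D_3/(1+r)^3 + D_4/(1+r)^4 + D_5/(1+r)^5 + TV/(1+r)^5
    = 2.29812 + 2.30627 + 2.31445 + 2.32266 + 2.33089 + 23.44603 = 35.01842

$35.02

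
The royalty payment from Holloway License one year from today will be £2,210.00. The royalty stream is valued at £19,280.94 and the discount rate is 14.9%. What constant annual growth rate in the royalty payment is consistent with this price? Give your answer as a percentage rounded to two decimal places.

3.44%

P = D₁/(r−g) ⇒ g = r − D₁/P = 0.149 − £2,210.00/£19,280.94 = 0.034379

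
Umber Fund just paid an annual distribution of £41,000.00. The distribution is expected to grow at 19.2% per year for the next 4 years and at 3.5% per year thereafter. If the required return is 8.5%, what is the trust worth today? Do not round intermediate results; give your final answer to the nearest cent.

£1444967.78

D_1 = 48872.00000
D_2 = 58255.42400
D_3 = 69440.46541
D_4 = 82773.03477
Terminal value at year 4: TV = D_4×(1+g_2)/(r−g_2) = 85670.09098/0.05 = 1713401.81966
P_0 = D_1/(1+r)^1 + D_2/(1+r)^2 + D_3/(1+r)^3 + D_4/(1+r)^4 + TV/(1+r)^4
    = 45043.31797 + 49485.37790 + 54365.50273 + 59726.89332 + 1236346.69169 = 1444967.78361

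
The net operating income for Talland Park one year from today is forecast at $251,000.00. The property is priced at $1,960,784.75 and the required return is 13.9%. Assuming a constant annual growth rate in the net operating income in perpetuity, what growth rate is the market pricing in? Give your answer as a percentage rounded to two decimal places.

1.10%

P = D₁/(r−g) ⇒ g = r − D₁/P = 0.139 − $251,000.00/$1,960,784.75 = 0.010990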